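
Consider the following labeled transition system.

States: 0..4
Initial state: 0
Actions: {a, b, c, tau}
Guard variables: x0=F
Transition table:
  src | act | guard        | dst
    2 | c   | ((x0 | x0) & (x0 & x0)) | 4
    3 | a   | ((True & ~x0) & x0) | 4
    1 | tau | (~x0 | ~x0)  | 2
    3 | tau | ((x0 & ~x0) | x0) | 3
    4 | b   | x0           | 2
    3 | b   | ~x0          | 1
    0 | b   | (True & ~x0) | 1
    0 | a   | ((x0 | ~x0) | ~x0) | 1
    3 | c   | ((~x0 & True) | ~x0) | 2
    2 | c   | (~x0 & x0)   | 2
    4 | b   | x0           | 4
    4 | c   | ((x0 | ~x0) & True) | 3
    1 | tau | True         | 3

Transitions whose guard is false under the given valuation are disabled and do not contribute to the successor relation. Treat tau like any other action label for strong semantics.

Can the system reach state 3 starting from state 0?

Answer: REACHABLE

Trace:
Guard filter leaves 7 enabled edge(s).
Layer 0: {0}
Layer 1: {1}  now seen {0,1}
Layer 2: {2,3}  now seen {0,1,2,3}
Reach set: {0,1,2,3}
trace reaching 3: b·tau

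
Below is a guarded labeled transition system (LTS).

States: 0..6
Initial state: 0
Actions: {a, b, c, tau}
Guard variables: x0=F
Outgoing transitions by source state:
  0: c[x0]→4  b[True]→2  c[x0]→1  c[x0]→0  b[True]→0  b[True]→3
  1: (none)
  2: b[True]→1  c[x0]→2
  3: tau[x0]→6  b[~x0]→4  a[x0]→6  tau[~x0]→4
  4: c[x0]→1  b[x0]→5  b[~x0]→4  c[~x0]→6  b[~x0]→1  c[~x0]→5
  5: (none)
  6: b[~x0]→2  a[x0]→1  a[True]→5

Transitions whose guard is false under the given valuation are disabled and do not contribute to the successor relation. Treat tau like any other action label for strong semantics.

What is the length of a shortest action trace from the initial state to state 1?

Answer: 2

Analysis:
BFS to 1:
  Layer 0: {0}
  Layer 1: {2,3}
  Layer 2: {1,4}
first hit 1 at d=2 via b·b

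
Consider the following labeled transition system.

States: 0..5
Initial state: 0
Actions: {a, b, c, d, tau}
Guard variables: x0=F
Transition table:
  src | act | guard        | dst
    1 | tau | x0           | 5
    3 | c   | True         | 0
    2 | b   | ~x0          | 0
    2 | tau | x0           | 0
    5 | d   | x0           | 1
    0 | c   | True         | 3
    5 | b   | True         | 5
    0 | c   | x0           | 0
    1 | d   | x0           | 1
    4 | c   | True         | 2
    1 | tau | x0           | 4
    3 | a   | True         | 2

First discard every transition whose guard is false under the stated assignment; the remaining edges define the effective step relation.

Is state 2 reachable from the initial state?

Answer: REACHABLE

Trace:
6 transition(s) survive guard evaluation.
Layer 0: {0}
Layer 1: {3}  cumulative {0,3}
Layer 2: {2}  cumulative {0,2,3}
Reachable = {0,2,3}
Path to 2: c·a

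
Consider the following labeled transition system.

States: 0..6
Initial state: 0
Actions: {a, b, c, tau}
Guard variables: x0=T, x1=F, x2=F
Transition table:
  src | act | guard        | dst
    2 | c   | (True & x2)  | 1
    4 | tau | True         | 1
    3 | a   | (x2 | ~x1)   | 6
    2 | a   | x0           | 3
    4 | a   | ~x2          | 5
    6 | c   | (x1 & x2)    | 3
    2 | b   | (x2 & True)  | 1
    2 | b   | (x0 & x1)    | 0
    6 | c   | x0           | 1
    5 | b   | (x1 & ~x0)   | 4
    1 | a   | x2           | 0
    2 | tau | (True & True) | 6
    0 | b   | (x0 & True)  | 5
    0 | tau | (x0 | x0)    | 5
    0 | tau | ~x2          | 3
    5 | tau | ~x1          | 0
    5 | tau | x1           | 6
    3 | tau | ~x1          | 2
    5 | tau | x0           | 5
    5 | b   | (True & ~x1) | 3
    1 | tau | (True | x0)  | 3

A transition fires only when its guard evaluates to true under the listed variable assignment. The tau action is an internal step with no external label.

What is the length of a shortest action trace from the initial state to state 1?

BFS to 1:
  L0 = {0}
  L1 = {3,5}
  L2 = {2,6}
  L3 = {1}
1 enters at depth 3; path tau·a·c

Answer: 3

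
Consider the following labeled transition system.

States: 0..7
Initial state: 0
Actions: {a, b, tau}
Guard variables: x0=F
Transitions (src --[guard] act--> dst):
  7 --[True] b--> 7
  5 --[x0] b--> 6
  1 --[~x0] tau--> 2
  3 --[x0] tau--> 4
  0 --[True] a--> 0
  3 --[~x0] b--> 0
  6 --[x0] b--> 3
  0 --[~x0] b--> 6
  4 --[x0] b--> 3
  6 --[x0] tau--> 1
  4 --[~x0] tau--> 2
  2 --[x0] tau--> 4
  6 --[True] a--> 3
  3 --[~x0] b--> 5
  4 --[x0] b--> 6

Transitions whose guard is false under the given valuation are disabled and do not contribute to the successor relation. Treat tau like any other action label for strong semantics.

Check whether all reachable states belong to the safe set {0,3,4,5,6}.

Answer: INVARIANT HOLDS

Working:
Allowed set {0,3,4,5,6}
R = {0,3,5,6}
  0: ok
  3: ok
  5: ok
  6: ok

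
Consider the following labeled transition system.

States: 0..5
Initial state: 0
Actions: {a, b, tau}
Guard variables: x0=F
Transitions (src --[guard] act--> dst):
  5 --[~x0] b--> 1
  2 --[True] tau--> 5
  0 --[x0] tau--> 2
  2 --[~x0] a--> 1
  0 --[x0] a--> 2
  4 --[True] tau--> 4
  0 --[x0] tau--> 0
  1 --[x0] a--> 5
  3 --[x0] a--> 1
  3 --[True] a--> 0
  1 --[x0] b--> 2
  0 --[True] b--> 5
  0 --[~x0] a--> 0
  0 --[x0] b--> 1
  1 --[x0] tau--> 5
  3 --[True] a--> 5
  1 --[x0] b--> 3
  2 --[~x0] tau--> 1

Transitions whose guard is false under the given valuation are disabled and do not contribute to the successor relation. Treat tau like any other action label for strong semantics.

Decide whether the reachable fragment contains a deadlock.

Reach set: {0,1,5}
  0: a→0  b→5  [2 out]
  1: ∅  [no exit]
  5: b→1  [1 out]
trace reaching 1: b·b

Answer: DEADLOCK at state 1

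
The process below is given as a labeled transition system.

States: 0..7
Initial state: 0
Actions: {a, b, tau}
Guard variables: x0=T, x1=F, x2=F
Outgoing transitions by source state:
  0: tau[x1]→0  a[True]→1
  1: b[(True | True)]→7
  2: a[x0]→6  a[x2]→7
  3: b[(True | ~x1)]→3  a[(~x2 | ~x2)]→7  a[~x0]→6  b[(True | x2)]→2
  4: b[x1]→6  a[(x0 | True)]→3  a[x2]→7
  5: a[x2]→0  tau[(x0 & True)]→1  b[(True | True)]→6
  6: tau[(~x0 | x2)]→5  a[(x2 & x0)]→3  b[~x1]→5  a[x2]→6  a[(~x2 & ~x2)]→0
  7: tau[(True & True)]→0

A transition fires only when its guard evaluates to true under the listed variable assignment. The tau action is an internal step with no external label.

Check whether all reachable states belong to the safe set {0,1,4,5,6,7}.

Answer: INVARIANT HOLDS

Analysis:
Allowed set {0,1,4,5,6,7}
R = {0,1,7}
  0: ok
  1: ok
  7: ok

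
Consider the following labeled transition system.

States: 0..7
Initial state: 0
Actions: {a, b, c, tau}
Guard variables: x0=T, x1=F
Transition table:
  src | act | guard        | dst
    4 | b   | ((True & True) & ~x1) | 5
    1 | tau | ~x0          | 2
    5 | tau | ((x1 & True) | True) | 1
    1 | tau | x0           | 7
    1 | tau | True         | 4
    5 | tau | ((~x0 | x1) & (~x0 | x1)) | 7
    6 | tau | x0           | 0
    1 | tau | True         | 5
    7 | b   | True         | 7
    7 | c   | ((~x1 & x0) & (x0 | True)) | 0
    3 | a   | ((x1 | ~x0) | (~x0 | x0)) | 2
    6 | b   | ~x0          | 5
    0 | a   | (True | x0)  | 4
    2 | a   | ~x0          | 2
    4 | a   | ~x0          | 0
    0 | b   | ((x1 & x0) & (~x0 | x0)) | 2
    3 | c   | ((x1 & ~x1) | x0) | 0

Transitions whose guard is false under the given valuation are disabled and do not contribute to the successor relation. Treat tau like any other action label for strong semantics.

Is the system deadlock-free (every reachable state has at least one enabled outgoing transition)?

Reach set: {0,1,4,5,7}
  0: a→4  [1 exit(s)]
  1: tau→4  tau→5  tau→7  [3 exit(s)]
  4: b→5  [1 exit(s)]
  5: tau→1  [1 exit(s)]
  7: b→7  c→0  [2 exit(s)]

Answer: DEADLOCK-FREE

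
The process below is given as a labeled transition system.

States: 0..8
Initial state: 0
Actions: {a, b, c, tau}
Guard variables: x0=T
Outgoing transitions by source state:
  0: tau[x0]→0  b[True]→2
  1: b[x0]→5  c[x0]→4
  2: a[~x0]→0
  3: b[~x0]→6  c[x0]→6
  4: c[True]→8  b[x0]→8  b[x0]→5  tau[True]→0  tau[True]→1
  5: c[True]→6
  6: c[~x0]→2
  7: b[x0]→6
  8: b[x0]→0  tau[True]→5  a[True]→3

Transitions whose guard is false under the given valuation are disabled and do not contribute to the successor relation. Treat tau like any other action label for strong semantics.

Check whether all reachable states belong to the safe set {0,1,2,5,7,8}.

Allowed set {0,1,2,5,7,8}
Reach set: {0,2}
  0: safe
  2: safe

Answer: INVARIANT HOLDS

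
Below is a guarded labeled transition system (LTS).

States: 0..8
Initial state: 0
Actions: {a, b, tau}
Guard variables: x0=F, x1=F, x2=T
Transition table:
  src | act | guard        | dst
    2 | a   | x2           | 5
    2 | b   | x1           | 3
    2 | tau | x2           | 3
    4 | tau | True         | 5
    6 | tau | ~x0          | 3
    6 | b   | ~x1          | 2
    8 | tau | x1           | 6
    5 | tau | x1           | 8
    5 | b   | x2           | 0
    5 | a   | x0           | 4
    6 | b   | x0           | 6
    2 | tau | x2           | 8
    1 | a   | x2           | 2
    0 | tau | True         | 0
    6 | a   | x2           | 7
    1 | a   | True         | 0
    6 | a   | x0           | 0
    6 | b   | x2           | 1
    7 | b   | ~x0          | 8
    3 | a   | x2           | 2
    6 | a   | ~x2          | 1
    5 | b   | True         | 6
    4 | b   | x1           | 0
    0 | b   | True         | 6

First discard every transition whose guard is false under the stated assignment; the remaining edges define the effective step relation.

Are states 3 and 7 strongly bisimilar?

Answer: NOT BISIMILAR

Analysis:
Bisimulation quotient by refinement:
  P[0] = {{0,1,2,3,4,5,6,7,8}}
  P[1] = {{0},{1,3},{2},{4},{5,7},{6},{8}}
  P[2] = {{0},{1},{2},{3},{4},{5},{6},{7},{8}}
Fixed point at round 3; 9 class(es).
3∈{3}, 7∈{7}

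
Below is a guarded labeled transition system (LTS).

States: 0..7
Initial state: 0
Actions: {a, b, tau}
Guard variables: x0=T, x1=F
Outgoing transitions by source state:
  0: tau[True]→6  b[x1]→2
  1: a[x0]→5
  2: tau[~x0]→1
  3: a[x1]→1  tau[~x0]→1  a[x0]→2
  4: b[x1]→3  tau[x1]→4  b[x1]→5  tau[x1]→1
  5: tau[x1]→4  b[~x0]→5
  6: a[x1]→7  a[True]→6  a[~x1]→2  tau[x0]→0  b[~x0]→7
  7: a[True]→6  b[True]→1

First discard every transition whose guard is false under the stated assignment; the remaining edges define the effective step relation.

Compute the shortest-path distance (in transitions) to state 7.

Answer: UNREACHABLE

Working:
BFS to 7:
  Layer 0: {0}
  Layer 1: {6}
  Layer 2: {2}
7 never appears.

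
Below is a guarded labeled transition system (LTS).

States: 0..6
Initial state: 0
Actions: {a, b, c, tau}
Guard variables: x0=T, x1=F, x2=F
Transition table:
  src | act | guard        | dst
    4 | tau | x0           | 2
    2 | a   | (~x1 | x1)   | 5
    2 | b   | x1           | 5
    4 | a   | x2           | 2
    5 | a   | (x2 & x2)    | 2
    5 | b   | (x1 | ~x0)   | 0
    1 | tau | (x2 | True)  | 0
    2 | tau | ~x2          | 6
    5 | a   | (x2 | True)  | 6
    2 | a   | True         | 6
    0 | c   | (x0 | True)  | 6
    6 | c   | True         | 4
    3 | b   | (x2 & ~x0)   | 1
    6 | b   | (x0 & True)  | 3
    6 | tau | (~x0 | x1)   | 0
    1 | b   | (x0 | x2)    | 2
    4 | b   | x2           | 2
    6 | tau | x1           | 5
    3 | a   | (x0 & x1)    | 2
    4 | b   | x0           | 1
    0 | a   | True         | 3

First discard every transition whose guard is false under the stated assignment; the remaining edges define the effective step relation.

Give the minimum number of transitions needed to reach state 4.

BFS to 4:
  Layer 0: {0}
  Layer 1: {3,6}
  Layer 2: {4}
4 enters at depth 2; path c·c

Answer: 2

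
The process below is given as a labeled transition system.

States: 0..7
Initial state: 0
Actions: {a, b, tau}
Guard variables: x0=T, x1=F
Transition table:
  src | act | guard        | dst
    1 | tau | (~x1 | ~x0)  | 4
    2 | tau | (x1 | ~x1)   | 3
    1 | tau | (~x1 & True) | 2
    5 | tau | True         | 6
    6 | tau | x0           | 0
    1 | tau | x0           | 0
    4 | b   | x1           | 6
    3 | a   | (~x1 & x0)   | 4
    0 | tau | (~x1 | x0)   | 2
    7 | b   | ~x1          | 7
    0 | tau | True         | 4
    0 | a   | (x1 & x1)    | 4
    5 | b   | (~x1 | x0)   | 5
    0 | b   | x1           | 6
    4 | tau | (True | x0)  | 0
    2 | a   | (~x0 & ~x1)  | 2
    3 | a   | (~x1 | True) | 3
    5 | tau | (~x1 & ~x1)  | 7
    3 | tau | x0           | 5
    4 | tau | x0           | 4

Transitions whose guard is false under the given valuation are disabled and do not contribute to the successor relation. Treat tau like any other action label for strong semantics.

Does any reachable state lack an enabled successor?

R = {0,2,3,4,5,6,7}
  0: tau→2  tau→4  [deg 2]
  2: tau→3  [deg 1]
  3: a→3  a→4  tau→5  [deg 3]
  4: tau→0  tau→4  [deg 2]
  5: b→5  tau→6  tau→7  [deg 3]
  6: tau→0  [deg 1]
  7: b→7  [deg 1]

Answer: DEADLOCK-FREE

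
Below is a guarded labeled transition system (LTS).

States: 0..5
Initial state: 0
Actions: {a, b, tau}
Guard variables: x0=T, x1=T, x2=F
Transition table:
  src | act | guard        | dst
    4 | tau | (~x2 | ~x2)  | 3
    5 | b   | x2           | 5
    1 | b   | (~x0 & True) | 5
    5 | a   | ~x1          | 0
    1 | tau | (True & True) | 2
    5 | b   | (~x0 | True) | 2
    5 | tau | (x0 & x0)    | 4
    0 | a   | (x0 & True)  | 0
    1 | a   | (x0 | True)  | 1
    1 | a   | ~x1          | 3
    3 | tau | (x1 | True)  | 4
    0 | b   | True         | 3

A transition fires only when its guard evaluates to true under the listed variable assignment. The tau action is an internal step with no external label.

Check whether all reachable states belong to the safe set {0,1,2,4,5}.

Answer: INVARIANT VIOLATED at state 3

Working:
Safe = {0,1,2,4,5}
Reach set: {0,3,4}
  0: ok
  3: outside
  4: ok
reach 3 via b — violates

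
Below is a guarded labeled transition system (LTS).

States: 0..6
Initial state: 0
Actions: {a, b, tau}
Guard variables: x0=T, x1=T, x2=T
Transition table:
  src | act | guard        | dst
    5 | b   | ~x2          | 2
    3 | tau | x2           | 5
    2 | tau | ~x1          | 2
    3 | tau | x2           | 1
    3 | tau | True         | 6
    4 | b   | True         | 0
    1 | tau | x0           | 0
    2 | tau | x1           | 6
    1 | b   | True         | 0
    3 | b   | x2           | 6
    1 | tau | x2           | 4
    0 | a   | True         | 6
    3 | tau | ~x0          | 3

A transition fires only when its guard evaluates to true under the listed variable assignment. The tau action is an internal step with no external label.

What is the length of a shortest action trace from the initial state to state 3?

Layered search for 3:
  L0 = {0}
  L1 = {6}
3 never appears.

Answer: UNREACHABLE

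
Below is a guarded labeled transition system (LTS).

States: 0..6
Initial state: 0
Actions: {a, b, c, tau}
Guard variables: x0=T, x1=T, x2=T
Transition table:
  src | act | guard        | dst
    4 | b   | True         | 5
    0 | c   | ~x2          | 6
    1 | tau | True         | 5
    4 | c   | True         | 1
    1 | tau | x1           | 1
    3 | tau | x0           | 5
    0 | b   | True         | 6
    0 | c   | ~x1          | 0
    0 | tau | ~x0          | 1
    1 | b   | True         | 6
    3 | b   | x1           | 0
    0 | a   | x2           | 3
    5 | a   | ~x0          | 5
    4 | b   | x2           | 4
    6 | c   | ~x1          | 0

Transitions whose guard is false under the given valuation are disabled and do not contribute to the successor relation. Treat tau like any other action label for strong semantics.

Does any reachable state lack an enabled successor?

Reachable = {0,3,5,6}
  0: a→3  b→6  [deg 2]
  3: b→0  tau→5  [deg 2]
  5: ∅  [deadlock]
  6: ∅  [deadlock]
trace reaching 5: a·tau

Answer: DEADLOCK at state 5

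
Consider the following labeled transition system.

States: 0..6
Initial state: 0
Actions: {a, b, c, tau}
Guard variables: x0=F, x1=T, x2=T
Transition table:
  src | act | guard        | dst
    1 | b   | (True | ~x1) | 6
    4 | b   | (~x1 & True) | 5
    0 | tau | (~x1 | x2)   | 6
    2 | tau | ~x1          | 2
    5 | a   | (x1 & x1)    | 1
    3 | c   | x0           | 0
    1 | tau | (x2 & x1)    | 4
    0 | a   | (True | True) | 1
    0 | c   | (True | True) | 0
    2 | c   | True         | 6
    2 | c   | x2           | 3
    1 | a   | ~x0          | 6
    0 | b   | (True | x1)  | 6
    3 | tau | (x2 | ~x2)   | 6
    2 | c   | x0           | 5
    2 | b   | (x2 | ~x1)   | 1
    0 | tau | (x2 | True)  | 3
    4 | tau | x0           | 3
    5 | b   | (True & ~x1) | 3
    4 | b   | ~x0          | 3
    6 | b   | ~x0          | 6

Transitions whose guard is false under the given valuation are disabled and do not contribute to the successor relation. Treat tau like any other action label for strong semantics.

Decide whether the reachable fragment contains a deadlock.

Reachable = {0,1,3,4,6}
  0: a→1  b→6  c→0  tau→3  tau→6  [deg 5]
  1: a→6  b→6  tau→4  [deg 3]
  3: tau→6  [deg 1]
  4: b→3  [deg 1]
  6: b→6  [deg 1]

Answer: DEADLOCK-FREE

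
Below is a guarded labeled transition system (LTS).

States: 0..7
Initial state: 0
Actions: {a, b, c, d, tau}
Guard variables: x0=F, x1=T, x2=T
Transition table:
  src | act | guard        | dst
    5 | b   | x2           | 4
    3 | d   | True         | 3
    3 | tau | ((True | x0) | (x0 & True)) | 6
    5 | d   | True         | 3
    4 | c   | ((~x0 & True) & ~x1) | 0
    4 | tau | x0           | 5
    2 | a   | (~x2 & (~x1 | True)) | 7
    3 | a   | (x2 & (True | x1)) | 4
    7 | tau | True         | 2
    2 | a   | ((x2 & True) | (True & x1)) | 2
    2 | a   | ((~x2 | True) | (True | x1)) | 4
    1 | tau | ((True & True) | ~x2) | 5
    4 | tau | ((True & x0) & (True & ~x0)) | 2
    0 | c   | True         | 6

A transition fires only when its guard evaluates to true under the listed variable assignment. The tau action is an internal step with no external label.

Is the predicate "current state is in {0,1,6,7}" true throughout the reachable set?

Answer: INVARIANT HOLDS

Analysis:
Inv-set: {0,1,6,7}
Reach set: {0,6}
  0: ok
  6: ok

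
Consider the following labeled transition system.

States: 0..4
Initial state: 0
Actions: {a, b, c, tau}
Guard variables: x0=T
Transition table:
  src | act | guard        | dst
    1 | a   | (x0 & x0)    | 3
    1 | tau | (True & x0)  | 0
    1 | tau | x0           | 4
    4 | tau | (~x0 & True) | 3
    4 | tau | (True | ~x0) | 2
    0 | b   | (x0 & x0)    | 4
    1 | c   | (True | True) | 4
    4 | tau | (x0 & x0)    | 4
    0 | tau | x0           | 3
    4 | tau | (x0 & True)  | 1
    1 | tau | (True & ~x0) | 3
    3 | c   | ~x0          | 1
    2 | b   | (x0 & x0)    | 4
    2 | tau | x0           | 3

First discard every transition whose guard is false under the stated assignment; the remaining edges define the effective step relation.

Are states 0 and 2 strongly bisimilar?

Compute ~ classes (split until stable):
  P[0] = {{0,1,2,3,4}}
  P[1] = {{0,2},{1},{3},{4}}
4 equivalence class(es) (converged in 2)
0∈{0,2}, 2∈{0,2}

Answer: BISIMILAR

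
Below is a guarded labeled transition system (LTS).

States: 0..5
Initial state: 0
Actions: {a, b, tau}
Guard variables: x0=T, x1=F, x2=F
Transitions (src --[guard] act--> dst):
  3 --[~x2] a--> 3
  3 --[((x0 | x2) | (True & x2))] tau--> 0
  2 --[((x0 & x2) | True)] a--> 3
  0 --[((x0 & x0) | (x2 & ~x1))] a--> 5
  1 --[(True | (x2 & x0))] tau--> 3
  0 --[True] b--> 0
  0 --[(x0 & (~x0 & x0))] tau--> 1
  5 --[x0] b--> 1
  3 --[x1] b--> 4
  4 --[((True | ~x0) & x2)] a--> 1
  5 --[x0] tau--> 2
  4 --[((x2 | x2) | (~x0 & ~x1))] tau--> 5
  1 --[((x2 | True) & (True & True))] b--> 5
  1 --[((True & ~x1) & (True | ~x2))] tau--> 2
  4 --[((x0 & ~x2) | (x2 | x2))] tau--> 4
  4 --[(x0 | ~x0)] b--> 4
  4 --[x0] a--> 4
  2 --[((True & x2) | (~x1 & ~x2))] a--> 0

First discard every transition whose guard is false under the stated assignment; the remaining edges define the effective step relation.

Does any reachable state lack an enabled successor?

Answer: DEADLOCK-FREE

Trace:
R = {0,1,2,3,5}
  0: a→5  b→0  [2 exit(s)]
  1: b→5  tau→2  tau→3  [3 exit(s)]
  2: a→0  a→3  [2 exit(s)]
  3: a→3  tau→0  [2 exit(s)]
  5: b→1  tau→2  [2 exit(s)]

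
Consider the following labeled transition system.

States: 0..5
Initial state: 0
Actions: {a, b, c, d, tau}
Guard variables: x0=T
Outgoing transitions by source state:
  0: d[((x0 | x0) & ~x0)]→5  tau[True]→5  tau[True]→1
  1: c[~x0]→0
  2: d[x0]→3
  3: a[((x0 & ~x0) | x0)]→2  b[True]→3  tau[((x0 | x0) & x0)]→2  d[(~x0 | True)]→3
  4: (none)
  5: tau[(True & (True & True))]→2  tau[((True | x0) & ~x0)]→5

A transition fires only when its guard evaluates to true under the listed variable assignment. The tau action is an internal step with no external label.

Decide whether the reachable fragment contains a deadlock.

Answer: DEADLOCK at state 1

Analysis:
Reach set: {0,1,2,3,5}
  0: tau→1  tau→5  [2 exit(s)]
  1: ∅  [deadlock]
  2: d→3  [1 exit(s)]
  3: a→2  b→3  d→3  tau→2  [4 exit(s)]
  5: tau→2  [1 exit(s)]
Path to 1: tau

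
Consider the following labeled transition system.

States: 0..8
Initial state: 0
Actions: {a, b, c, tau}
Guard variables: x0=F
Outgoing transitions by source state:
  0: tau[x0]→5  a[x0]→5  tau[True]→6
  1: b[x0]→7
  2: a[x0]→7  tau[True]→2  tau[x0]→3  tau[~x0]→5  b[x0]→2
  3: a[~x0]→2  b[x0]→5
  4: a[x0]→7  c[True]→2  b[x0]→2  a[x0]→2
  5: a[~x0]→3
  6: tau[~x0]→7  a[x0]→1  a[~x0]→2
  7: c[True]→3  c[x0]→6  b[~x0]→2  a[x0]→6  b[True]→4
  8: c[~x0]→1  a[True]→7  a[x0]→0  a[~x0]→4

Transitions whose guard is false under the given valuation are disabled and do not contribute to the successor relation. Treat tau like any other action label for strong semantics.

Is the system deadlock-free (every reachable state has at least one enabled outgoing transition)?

Answer: DEADLOCK-FREE

Analysis:
Reach set: {0,2,3,4,5,6,7}
  0: tau→6  [1 exit(s)]
  2: tau→2  tau→5  [2 exit(s)]
  3: a→2  [1 exit(s)]
  4: c→2  [1 exit(s)]
  5: a→3  [1 exit(s)]
  6: a→2  tau→7  [2 exit(s)]
  7: b→2  b→4  c→3  [3 exit(s)]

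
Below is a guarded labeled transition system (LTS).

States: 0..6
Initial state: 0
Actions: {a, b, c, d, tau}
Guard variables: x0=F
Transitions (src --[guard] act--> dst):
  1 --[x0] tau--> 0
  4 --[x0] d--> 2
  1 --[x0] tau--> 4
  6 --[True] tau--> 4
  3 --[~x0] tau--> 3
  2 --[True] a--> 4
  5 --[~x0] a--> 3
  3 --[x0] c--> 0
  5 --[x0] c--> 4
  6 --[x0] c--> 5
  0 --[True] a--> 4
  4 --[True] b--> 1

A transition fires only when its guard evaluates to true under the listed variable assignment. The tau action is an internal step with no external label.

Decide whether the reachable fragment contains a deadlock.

Answer: DEADLOCK at state 1

Working:
Reachable = {0,1,4}
  0: a→4  [deg 1]
  1: ∅  [deadlock]
  4: b→1  [deg 1]
trace reaching 1: a·b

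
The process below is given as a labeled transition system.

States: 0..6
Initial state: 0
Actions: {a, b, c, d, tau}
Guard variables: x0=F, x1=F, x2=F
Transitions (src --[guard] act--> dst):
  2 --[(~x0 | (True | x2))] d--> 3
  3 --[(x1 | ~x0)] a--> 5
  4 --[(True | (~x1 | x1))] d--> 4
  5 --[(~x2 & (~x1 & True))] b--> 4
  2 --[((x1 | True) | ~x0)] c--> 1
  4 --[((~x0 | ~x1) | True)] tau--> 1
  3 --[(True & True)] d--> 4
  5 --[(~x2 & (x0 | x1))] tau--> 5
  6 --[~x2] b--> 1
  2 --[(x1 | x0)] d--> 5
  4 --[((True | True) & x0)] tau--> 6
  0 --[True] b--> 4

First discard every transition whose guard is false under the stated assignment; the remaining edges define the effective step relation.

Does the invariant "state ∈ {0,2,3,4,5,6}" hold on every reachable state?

Inv-set: {0,2,3,4,5,6}
R = {0,1,4}
  0: ✓
  1: outside
  4: ✓
witness against invariant: b·tau → 1

Answer: INVARIANT VIOLATED at state 1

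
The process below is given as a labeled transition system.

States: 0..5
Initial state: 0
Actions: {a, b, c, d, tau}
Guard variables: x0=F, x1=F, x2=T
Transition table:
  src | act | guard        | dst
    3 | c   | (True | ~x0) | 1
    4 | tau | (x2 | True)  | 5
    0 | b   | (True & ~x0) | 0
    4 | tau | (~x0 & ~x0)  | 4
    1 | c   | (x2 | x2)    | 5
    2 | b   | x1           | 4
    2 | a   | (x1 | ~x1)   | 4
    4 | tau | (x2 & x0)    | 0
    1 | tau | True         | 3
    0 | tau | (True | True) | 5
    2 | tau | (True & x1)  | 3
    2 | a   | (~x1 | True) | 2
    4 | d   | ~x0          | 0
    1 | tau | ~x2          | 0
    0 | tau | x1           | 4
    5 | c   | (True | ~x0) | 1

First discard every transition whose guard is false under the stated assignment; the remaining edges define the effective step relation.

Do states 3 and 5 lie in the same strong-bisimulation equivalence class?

Refine partition for ~:
  π0 = {{0,1,2,3,4,5}}
  π1 = {{0},{1},{2},{3,5},{4}}
5 equivalence class(es) (converged in 2)
3∈{3,5}, 5∈{3,5}

Answer: BISIMILAR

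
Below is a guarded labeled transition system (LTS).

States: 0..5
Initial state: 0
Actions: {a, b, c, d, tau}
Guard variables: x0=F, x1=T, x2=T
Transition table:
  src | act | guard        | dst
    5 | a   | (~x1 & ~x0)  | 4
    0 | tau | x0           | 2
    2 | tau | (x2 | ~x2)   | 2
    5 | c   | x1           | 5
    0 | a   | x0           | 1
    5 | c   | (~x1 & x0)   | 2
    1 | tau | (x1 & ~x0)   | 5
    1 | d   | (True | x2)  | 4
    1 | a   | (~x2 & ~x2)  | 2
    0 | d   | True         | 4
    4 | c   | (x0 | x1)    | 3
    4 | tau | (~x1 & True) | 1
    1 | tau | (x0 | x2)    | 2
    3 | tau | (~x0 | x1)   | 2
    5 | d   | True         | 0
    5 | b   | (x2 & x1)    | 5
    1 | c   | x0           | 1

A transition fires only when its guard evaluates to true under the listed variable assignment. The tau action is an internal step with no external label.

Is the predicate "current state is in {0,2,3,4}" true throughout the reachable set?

Answer: INVARIANT HOLDS

Trace:
Inv-set: {0,2,3,4}
Reachable = {0,2,3,4}
  0: safe
  2: safe
  3: safe
  4: safe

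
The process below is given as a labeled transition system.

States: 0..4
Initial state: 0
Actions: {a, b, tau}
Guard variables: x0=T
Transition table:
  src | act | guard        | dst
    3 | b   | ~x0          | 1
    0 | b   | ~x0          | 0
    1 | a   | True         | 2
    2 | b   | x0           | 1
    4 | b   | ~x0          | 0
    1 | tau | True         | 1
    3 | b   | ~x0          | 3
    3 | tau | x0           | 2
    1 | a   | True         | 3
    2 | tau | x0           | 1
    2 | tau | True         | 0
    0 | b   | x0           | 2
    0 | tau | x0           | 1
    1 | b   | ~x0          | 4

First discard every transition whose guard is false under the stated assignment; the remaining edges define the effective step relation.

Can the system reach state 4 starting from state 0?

Answer: UNREACHABLE

Analysis:
9 transition(s) survive guard evaluation.
Layer 0: {0}
Layer 1: {1,2}  now seen {0,1,2}
Layer 2: {3}  now seen {0,1,2,3}
Reach set: {0,1,2,3}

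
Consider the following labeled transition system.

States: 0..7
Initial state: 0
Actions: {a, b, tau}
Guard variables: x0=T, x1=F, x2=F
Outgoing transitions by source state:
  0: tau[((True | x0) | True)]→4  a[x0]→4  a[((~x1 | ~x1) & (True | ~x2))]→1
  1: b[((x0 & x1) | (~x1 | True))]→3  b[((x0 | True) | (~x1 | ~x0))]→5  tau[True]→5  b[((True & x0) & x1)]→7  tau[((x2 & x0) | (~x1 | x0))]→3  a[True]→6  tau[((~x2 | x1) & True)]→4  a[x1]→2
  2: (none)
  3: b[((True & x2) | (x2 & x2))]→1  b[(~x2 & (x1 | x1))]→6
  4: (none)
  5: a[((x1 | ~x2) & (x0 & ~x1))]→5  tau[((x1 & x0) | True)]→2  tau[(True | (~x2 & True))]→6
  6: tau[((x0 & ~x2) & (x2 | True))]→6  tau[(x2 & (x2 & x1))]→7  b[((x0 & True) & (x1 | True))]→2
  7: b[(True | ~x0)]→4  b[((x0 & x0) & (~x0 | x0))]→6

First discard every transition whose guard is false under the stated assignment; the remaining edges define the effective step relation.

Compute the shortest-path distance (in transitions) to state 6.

BFS to 6:
  depth 0: {0}
  depth 1: {1,4}
  depth 2: {3,5,6}
6 enters at depth 2; path a·a

Answer: 2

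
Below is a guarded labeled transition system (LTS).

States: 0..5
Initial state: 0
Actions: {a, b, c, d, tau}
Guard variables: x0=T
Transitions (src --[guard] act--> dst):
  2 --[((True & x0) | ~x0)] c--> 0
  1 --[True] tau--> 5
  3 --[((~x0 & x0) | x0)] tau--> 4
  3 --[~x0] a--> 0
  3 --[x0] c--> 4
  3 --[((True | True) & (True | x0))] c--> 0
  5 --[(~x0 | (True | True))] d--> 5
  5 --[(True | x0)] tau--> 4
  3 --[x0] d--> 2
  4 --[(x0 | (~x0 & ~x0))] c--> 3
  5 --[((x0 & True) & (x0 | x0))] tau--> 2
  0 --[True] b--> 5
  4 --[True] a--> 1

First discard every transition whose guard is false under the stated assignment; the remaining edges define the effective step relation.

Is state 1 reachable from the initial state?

Guard filter leaves 12 enabled edge(s).
Layer 0: {0}
Layer 1: {5}  total {0,5}
Layer 2: {2,4}  total {0,2,4,5}
Layer 3: {1,3}  total {0,1,2,3,4,5}
R = {0,1,2,3,4,5}
trace reaching 1: b·tau·a

Answer: REACHABLE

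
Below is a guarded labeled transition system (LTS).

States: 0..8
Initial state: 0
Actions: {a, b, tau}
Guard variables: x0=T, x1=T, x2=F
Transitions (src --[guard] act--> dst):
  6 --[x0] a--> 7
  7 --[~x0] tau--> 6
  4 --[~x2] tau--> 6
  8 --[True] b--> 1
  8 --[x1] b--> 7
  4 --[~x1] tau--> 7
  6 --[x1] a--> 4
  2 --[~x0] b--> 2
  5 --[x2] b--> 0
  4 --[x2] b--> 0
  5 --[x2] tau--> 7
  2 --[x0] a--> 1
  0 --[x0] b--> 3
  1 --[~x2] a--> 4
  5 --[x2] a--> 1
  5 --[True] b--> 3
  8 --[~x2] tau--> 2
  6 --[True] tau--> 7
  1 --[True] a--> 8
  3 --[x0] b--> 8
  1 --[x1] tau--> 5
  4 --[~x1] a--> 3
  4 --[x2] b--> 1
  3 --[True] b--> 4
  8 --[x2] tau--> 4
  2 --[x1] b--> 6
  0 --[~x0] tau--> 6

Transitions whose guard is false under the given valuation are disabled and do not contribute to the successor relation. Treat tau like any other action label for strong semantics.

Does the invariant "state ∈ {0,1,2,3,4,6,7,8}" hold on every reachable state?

Answer: INVARIANT VIOLATED at state 5

Trace:
Safe = {0,1,2,3,4,6,7,8}
R = {0,1,2,3,4,5,6,7,8}
  0: safe
  1: safe
  2: safe
  3: safe
  4: safe
  5: VIOLATES
  6: safe
  7: safe
  8: safe
reach 5 via b·b·b·tau — violates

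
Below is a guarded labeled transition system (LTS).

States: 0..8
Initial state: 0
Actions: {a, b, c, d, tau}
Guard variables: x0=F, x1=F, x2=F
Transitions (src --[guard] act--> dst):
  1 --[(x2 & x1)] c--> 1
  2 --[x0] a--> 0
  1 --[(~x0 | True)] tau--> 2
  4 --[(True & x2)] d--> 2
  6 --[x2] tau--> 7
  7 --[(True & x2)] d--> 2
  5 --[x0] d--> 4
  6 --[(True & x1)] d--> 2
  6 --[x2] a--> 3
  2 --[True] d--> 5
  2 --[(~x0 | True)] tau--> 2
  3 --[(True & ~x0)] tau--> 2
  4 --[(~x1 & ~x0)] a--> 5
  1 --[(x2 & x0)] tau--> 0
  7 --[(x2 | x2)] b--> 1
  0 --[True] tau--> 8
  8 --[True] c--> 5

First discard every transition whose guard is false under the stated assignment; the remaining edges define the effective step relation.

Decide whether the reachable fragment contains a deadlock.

Answer: DEADLOCK at state 5

Trace:
Reach set: {0,5,8}
  0: tau→8  [1 exit(s)]
  5: ∅  [no exit]
  8: c→5  [1 exit(s)]
witness 5: tau·c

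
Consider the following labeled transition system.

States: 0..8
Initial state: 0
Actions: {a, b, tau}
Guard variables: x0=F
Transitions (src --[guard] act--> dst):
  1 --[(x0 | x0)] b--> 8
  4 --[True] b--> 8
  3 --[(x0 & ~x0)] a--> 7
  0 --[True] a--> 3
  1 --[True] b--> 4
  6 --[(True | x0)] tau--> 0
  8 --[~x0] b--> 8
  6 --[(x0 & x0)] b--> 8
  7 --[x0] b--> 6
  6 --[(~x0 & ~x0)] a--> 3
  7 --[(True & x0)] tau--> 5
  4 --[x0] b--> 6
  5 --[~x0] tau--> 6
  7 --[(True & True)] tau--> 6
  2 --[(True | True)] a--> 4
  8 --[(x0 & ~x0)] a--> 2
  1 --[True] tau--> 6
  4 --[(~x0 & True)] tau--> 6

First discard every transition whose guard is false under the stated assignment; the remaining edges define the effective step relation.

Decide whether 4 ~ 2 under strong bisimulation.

Bisimulation quotient by refinement:
  round 0: {{0,1,2,3,4,5,6,7,8}}
  round 1: {{0,2},{1,4},{3},{5,7},{6},{8}}
  round 2: {{0},{1},{2},{3},{4},{5,7},{6},{8}}
stable after 3 split(s): 8 block(s)
[4]={4}  [2]={2}

Answer: NOT BISIMILAR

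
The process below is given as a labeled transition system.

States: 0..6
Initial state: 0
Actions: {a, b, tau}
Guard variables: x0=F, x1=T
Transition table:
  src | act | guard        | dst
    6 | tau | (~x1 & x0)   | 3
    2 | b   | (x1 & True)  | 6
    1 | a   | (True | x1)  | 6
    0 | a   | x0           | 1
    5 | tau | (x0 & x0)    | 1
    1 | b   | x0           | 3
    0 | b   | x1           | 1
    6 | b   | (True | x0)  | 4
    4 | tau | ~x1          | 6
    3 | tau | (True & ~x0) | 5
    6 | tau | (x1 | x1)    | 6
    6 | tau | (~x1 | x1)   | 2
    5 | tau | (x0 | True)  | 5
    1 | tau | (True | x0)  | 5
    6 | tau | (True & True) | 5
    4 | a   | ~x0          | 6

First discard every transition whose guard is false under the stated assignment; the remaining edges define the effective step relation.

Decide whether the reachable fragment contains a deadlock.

Answer: DEADLOCK-FREE

Analysis:
Reachable = {0,1,2,4,5,6}
  0: b→1  [deg 1]
  1: a→6  tau→5  [deg 2]
  2: b→6  [deg 1]
  4: a→6  [deg 1]
  5: tau→5  [deg 1]
  6: b→4  tau→2  tau→5  tau→6  [deg 4]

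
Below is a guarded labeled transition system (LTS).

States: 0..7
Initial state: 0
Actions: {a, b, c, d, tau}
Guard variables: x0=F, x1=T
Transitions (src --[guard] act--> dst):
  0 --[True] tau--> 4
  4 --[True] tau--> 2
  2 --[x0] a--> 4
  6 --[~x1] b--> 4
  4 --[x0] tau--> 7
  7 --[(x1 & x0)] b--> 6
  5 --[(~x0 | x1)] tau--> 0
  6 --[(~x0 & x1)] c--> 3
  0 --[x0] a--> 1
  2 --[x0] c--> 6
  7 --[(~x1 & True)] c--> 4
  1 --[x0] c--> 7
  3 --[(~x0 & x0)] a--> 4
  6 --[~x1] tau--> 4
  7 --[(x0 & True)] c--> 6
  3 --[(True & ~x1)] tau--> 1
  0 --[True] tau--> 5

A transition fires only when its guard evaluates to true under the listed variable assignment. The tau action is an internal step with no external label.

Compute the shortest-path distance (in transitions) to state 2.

Layered search for 2:
  depth 0: {0}
  depth 1: {4,5}
  depth 2: {2}
first hit 2 at d=2 via tau·tau

Answer: 2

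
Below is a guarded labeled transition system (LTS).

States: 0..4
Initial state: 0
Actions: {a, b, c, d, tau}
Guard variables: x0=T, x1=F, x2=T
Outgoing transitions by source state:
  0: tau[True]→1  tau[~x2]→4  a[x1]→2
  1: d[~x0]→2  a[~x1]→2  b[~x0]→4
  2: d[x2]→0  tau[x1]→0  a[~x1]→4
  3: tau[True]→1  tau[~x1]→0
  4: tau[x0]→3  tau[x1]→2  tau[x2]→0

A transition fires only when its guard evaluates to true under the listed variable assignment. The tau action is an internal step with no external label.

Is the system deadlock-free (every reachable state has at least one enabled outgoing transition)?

Answer: DEADLOCK-FREE

Working:
Reach set: {0,1,2,3,4}
  0: tau→1  [1 exit(s)]
  1: a→2  [1 exit(s)]
  2: a→4  d→0  [2 exit(s)]
  3: tau→0  tau→1  [2 exit(s)]
  4: tau→0  tau→3  [2 exit(s)]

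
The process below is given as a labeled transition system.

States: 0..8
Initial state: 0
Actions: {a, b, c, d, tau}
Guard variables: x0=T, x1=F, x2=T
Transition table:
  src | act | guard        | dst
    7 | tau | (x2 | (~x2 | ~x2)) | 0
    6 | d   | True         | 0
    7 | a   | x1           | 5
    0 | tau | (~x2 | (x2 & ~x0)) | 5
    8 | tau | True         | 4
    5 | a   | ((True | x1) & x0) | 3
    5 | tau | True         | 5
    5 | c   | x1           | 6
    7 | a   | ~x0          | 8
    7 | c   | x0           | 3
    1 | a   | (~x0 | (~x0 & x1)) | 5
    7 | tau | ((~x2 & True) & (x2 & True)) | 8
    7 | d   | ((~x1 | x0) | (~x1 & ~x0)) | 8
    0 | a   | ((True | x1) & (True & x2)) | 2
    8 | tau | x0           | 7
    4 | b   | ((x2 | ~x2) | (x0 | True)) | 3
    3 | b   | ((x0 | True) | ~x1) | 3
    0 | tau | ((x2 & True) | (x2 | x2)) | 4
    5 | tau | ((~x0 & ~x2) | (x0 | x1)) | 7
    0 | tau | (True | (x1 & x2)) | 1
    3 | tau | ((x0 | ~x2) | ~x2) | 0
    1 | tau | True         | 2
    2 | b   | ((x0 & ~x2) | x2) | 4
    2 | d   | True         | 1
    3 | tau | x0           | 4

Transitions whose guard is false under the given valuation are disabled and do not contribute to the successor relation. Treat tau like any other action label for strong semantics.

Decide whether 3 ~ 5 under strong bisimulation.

Answer: NOT BISIMILAR

Analysis:
Compute ~ classes (split until stable):
  P[0] = {{0,1,2,3,4,5,6,7,8}}
  P[1] = {{0,5},{1,8},{2},{3},{4},{6},{7}}
  P[2] = {{0},{1},{2},{3},{4},{5},{6},{7},{8}}
9 equivalence class(es) (converged in 3)
[3]={3}  [5]={5}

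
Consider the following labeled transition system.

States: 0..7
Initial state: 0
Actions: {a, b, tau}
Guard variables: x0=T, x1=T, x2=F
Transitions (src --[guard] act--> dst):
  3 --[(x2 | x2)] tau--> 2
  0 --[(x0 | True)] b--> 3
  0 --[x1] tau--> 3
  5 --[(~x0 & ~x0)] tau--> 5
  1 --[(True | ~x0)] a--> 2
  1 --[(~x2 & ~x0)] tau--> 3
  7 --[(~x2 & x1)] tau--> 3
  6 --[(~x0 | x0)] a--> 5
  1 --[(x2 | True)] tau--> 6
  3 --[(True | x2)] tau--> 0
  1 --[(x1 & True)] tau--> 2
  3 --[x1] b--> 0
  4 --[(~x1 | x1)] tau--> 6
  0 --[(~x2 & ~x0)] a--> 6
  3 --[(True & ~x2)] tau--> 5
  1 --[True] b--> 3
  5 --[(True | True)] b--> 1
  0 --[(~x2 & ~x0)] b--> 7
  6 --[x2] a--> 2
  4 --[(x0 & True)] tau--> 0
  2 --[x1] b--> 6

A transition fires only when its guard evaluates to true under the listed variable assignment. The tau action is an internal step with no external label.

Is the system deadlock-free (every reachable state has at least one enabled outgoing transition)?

Answer: DEADLOCK-FREE

Trace:
R = {0,1,2,3,5,6}
  0: b→3  tau→3  [2 exit(s)]
  1: a→2  b→3  tau→2  tau→6  [4 exit(s)]
  2: b→6  [1 exit(s)]
  3: b→0  tau→0  tau→5  [3 exit(s)]
  5: b→1  [1 exit(s)]
  6: a→5  [1 exit(s)]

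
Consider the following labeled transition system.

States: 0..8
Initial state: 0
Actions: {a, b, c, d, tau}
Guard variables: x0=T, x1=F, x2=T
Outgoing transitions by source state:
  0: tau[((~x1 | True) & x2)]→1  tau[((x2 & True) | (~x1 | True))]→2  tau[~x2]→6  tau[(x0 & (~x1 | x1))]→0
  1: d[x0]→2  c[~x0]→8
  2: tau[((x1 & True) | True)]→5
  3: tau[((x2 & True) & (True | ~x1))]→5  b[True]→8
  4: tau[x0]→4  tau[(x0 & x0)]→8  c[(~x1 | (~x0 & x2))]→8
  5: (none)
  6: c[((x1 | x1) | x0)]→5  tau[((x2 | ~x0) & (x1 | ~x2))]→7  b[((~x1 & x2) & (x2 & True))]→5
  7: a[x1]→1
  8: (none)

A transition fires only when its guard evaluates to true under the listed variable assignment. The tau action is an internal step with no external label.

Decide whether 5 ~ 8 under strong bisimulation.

Answer: BISIMILAR

Trace:
Bisimulation quotient by refinement:
  P[0] = {{0,1,2,3,4,5,6,7,8}}
  P[1] = {{0,2},{1},{3},{4},{5,7,8},{6}}
  P[2] = {{0},{1},{2},{3},{4},{5,7,8},{6}}
7 equivalence class(es) (converged in 3)
5∈{5,7,8}, 8∈{5,7,8}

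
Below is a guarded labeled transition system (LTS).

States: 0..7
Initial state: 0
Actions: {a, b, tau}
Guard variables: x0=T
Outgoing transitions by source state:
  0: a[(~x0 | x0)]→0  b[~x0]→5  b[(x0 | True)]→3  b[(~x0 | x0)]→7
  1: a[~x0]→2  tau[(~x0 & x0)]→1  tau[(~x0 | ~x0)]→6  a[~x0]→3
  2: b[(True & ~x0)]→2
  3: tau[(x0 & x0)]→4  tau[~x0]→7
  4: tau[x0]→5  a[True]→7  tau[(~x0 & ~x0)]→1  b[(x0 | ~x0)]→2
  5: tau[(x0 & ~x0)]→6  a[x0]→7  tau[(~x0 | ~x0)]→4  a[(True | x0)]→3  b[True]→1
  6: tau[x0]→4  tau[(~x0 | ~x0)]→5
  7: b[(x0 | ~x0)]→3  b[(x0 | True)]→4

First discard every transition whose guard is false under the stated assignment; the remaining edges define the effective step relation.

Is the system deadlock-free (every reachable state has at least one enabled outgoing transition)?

Answer: DEADLOCK at state 1

Working:
R = {0,1,2,3,4,5,7}
  0: a→0  b→3  b→7  [deg 3]
  1: ∅  [deadlock]
  2: ∅  [deadlock]
  3: tau→4  [deg 1]
  4: a→7  b→2  tau→5  [deg 3]
  5: a→3  a→7  b→1  [deg 3]
  7: b→3  b→4  [deg 2]
Path to 1: b·tau·tau·b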